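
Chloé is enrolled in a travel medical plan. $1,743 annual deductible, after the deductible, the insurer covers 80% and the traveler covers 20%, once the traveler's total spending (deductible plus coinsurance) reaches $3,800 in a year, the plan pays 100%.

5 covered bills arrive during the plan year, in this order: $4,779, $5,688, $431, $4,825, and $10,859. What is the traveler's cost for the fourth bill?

#1 ($4,779): $1,743 finishes the deductible; $3,036 goes to coinsurance; 20% of $3,036 = $607.20. Traveler pays $2,350.20; OOP now $2,350.20.
#2 ($5,688): deductible met; 20% of $5,688 = $1,137.60. Traveler owes $1,137.60 (running OOP $3,487.80).
#3 ($431): 20% coinsurance on $431 = $86.20. Traveler pays $86.20; OOP now $3,574.
#4 ($4,825): deductible met; 20% of $4,825 = $965. Adding that to $3,574 gives $4,539, past the $3,800 cap; traveler pays only $3,800 − $3,574 = $226.

$226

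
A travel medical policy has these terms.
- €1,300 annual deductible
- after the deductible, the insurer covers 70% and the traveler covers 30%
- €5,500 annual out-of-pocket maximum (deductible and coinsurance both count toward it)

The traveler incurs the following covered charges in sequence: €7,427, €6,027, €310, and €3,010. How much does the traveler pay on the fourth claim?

Claim 1 (€7,427): €1,300 finishes the deductible; €6,127 goes to coinsurance; traveler's 30% is €1,838.10. Cost to traveler: €3,138.10. OOP to date €3,138.10.
Claim 2 (€6,027): 30% coinsurance on €6,027 = €1,808.10. Traveler owes €1,808.10 (running OOP €4,946.20).
Claim 3 (€310): 30% coinsurance on €310 = €93. Traveler owes €93 (running OOP €5,039.20).
Claim 4 (€3,010): deductible already satisfied, so traveler's share is 30% × €3,010 = €903. Adding that to €5,039.20 gives €5,942.20, past the €5,500 cap; traveler pays only €5,500 − €5,039.20 = €460.80.

€460.80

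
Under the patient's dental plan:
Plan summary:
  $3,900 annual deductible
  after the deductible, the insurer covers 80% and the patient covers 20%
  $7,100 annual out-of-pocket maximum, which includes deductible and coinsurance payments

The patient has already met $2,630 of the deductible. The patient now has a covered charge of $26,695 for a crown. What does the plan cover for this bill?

Deductible still to meet: $3,900 − $2,630 = $1,270.
After the $1,270 deductible portion, $26,695 − $1,270 = $25,425 is subject to coinsurance.
20% of $25,425 = $5,085 falls to the patient.
Patient responsibility before any cap: $1,270 + $5,085 = $6,355.
That would bring total out-of-pocket to $8,985, past the $7,100 cap. The patient is capped at $7,100 − $2,630 = $4,470 on this claim.
The insurer covers the remainder: $26,695 − $4,470 = $22,225.

$22,225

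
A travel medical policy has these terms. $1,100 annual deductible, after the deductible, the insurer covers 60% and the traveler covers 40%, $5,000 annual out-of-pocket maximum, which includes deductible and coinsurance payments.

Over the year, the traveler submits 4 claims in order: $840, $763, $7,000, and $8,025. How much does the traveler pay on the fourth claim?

#1 ($840): entire amount goes to the deductible. Traveler owes $840 (running OOP $840).
#2 ($763): $260 finishes the deductible; $503 goes to coinsurance; coinsurance $503 × 40% = $201.20. Traveler pays $461.20; OOP now $1,301.20.
#3 ($7,000): 40% coinsurance on $7,000 = $2,800. Cost to traveler: $2,800. OOP to date $4,101.20.
#4 ($8,025): deductible met; 40% of $8,025 = $3,210. That would push OOP to $7,311.20, over the $5,000 cap, so traveler pays $5,000 − $4,101.20 = $898.80.

$898.80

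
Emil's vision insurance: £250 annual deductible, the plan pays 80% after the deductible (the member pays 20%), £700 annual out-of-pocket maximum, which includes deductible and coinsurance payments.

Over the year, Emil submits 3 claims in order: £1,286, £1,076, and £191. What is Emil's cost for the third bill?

Claim 1 — £1,286: £250 finishes the deductible; £1,036 goes to coinsurance; coinsurance £1,036 × 20% = £207.20. Cost to member: £457.20. OOP to date £457.20.
Claim 2 — £1,076: deductible already satisfied, so member's share is 20% × £1,076 = £215.20. Member pays £215.20; OOP now £672.40.
Claim 3 — £191: deductible already satisfied, so member's share is 20% × £191 = £38.20. OOP would hit £710.60 > £700, so the cap limits the member to £700 − £672.40 = £27.60.

£27.60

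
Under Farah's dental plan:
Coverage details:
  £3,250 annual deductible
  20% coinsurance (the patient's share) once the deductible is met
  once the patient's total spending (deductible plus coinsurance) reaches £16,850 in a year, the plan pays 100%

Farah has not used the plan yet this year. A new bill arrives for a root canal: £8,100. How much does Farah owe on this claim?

£4,220

Nothing has been paid toward the £3,250 deductible, so the first £3,250 of this charge is applied there.
The remaining £4,850 (= £8,100 − £3,250) moves to coinsurance.
Patient's 20% share of £4,850 is £970.
Patient responsibility before any cap: £3,250 + £970 = £4,220.
Year-to-date out-of-pocket becomes £0 + £4,220 = £4,220, still under the £16,850 maximum, so no cap applies.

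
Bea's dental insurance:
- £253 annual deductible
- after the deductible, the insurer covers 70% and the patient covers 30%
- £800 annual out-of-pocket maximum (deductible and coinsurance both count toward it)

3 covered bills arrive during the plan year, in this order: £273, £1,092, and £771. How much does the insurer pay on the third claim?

#1 (£273): £253 to deductible, leaving £20; 30% of £20 = £6. Patient pays £259; OOP now £259. Plan pays £273 − £259 = £14.
#2 (£1,092): 30% coinsurance on £1,092 = £327.60. Patient owes £327.60 (running OOP £586.60). Insurer: £1,092 − £327.60 = £764.40.
#3 (£771): deductible met; 30% of £771 = £231.30. That would push OOP to £817.90, over the £800 cap, so patient pays £800 − £586.60 = £213.40. Insurer: £771 − £213.40 = £557.60.

£557.60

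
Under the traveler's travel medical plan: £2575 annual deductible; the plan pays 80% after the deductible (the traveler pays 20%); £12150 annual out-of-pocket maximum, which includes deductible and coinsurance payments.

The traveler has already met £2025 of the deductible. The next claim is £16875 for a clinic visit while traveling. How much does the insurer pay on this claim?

Remaining deductible: £2575 − £2025 = £550.
The remaining £16325 (= £16875 − £550) moves to coinsurance.
Traveler's 20% share of £16325 is £3265.
That puts the traveler's cost at £550 + £3265 = £3815 before any cap.
Year-to-date out-of-pocket becomes £2025 + £3815 = £5840, still under the £12150 maximum, so no cap applies.
Insurer pays the balance: £16875 − £3815 = £13060.

£13060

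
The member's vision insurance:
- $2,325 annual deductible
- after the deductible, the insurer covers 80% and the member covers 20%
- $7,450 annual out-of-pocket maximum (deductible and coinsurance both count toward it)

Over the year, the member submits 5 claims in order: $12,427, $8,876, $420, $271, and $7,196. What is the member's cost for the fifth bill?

$1,191.20

Bill 1, $12,427: deductible takes $2,325, $10,102 remains; member's 20% is $2,020.40. Member owes $4,345.40 (running OOP $4,345.40).
Bill 2, $8,876: deductible met; 20% of $8,876 = $1,775.20. Member owes $1,775.20 (running OOP $6,120.60).
Bill 3, $420: 20% coinsurance on $420 = $84. Member pays $84; OOP now $6,204.60.
Bill 4, $271: deductible met; 20% of $271 = $54.20. Member owes $54.20 (running OOP $6,258.80).
Bill 5, $7,196: 20% coinsurance on $7,196 = $1,439.20. Adding that to $6,258.80 gives $7,698, past the $7,450 cap; member pays only $7,450 − $6,258.80 = $1,191.20.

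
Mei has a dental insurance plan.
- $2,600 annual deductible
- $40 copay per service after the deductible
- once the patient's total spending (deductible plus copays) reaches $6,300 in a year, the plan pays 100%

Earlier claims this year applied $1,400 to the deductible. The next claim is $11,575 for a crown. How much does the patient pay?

Deductible still to meet: $2,600 − $1,400 = $1,200.
The remaining $10,375 (= $11,575 − $1,200) moves to the copay.
Copay on this service: $40.
That puts the patient's cost at $1,200 + $40 = $1,240 before any cap.
Total out-of-pocket so far would be $1,400 + $1,240 = $2,640, below the $6,300 cap — no reduction.

$1,240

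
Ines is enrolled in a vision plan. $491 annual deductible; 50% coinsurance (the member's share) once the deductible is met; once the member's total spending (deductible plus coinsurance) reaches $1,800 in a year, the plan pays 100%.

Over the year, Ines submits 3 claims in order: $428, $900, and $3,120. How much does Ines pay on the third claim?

Bill 1, $428: all of it applies to the deductible. Member owes $428 (running OOP $428).
Bill 2, $900: $63 finishes the deductible; $837 goes to coinsurance; coinsurance $837 × 50% = $418.50. Member pays $481.50; OOP now $909.50.
Bill 3, $3,120: deductible already satisfied, so member's share is 50% × $3,120 = $1,560. OOP would hit $2,469.50 > $1,800, so the cap limits the member to $1,800 − $909.50 = $890.50.

$890.50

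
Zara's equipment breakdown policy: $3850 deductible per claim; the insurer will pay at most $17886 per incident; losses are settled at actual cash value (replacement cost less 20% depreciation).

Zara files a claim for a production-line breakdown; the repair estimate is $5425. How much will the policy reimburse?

$490

At 20% depreciation, ACV = $5425 − $1085 = $4340.
Less the $3850 deductible: $4340 − $3850 = $490.
That's under the $17886 cap, so the insurer reimburses the full $490.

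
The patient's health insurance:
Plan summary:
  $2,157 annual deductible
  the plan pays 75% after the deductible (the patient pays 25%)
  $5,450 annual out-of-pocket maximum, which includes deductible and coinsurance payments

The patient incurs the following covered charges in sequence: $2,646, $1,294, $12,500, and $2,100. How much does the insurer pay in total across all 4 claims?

$13,090

Claim 1 ($2,646): $2,157 finishes the deductible; $489 goes to coinsurance; 25% of $489 = $122.25. Patient pays $2,279.25; OOP now $2,279.25. Plan pays $2,646 − $2,279.25 = $366.75.
Claim 2 ($1,294): deductible met; 25% of $1,294 = $323.50. Patient pays $323.50; OOP now $2,602.75. Plan pays $1,294 − $323.50 = $970.50.
Claim 3 ($12,500): deductible already satisfied, so patient's share is 25% × $12,500 = $3,125. Adding that to $2,602.75 gives $5,727.75, past the $5,450 cap; patient pays only $5,450 − $2,602.75 = $2,847.25. Plan pays $12,500 − $2,847.25 = $9,652.75.
Claim 4 ($2,100): deductible already satisfied, so patient's share is 25% × $2,100 = $525. That would push OOP to $5,975, over the $5,450 cap, so patient pays $5,450 − $5,450 = $0. Insurer: $2,100 − $0 = $2,100.
Insurer total = bills − patient's total = $18,540 − $5,450 = $13,090.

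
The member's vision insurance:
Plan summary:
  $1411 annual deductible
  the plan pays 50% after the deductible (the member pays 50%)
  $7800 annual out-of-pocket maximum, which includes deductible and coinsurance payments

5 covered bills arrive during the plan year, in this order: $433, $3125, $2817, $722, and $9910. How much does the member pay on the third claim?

Bill 1, $433: entire amount goes to the deductible. Member pays $433; OOP now $433.
Bill 2, $3125: deductible takes $978, $2147 remains; member's 50% is $1073.50. Member pays $2051.50; OOP now $2484.50.
Bill 3, $2817: deductible already satisfied, so member's share is 50% × $2817 = $1408.50. Member owes $1408.50 (running OOP $3893).

$1408.50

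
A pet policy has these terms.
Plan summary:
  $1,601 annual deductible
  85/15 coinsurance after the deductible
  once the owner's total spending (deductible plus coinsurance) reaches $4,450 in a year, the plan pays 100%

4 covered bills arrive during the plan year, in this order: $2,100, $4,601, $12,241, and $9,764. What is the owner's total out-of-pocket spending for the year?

Claim 1 — $2,100: $1,601 to deductible, leaving $499; 15% of $499 = $74.85. Owner pays $1,675.85; OOP now $1,675.85.
Claim 2 — $4,601: 15% coinsurance on $4,601 = $690.15. Cost to owner: $690.15. OOP to date $2,366.
Claim 3 — $12,241: 15% coinsurance on $12,241 = $1,836.15. Owner pays $1,836.15; OOP now $4,202.15.
Claim 4 — $9,764: deductible already satisfied, so owner's share is 15% × $9,764 = $1,464.60. OOP would hit $5,666.75 > $4,450, so the cap limits the owner to $4,450 − $4,202.15 = $247.85.
Summing the owner's payments: $1,675.85 + $690.15 + $1,836.15 + $247.85 = $4,450.

$4,450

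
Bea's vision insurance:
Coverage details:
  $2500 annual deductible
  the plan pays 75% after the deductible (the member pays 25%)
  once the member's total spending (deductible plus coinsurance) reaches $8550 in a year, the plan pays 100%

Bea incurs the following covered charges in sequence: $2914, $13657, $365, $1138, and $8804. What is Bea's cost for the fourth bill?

$284.50

Bill 1, $2914: $2500 to deductible, leaving $414; member's 25% is $103.50. Cost to member: $2603.50. OOP to date $2603.50.
Bill 2, $13657: deductible already satisfied, so member's share is 25% × $13657 = $3414.25. Member owes $3414.25 (running OOP $6017.75).
Bill 3, $365: 25% coinsurance on $365 = $91.25. Member owes $91.25 (running OOP $6109).
Bill 4, $1138: deductible met; 25% of $1138 = $284.50. Cost to member: $284.50. OOP to date $6393.50.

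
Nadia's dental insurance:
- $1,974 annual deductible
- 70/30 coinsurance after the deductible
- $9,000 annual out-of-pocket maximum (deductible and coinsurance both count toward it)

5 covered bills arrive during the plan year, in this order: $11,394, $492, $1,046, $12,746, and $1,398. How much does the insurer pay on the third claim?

Claim 1 — $11,394: deductible takes $1,974, $9,420 remains; 30% of $9,420 = $2,826. Cost to patient: $4,800. OOP to date $4,800. Plan pays $11,394 − $4,800 = $6,594.
Claim 2 — $492: deductible met; 30% of $492 = $147.60. Patient pays $147.60; OOP now $4,947.60. Insurer: $492 − $147.60 = $344.40.
Claim 3 — $1,046: deductible already satisfied, so patient's share is 30% × $1,046 = $313.80. Patient owes $313.80 (running OOP $5,261.40). Plan pays $1,046 − $313.80 = $732.20.

$732.20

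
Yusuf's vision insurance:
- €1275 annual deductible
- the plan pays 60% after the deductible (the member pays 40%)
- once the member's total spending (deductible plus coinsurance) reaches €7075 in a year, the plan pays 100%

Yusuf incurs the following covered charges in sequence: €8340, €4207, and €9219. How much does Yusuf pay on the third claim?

Bill 1, €8340: €1275 to deductible, leaving €7065; member's 40% is €2826. Cost to member: €4101. OOP to date €4101.
Bill 2, €4207: 40% coinsurance on €4207 = €1682.80. Member pays €1682.80; OOP now €5783.80.
Bill 3, €9219: deductible met; 40% of €9219 = €3687.60. Adding that to €5783.80 gives €9471.40, past the €7075 cap; member pays only €7075 − €5783.80 = €1291.20.

€1291.20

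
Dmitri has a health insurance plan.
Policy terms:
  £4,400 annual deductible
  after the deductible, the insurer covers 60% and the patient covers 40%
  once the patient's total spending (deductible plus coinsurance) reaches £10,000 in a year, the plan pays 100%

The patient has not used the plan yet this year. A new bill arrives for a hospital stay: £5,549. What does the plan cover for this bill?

£689.40

Nothing has been paid toward the £4,400 deductible, so the first £4,400 of this charge is applied there.
The remaining £1,149 (= £5,549 − £4,400) moves to coinsurance.
40% of £1,149 = £459.60 falls to the patient.
So the patient owes £4,400 + £459.60 = £4,859.60 before any cap.
Cumulative spending £0 + £4,859.60 = £4,859.60 stays under the £10,000 maximum.
Insurer pays the balance: £5,549 − £4,859.60 = £689.40.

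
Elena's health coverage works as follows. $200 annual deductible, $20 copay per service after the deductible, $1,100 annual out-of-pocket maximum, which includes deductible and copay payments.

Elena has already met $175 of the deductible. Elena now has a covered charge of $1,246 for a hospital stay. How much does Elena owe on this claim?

$45

$175 of the $200 deductible is already met, leaving $25.
The remaining $1,221 (= $1,246 − $25) moves to the copay.
Copay on this service: $20.
So the patient owes $25 + $20 = $45 before any cap.
Year-to-date out-of-pocket becomes $175 + $45 = $220, still under the $1,100 maximum, so no cap applies.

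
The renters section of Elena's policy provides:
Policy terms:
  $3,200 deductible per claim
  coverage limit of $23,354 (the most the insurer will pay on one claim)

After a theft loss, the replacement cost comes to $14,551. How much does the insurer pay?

$11,351

Subtract the deductible: $14,551 − $3,200 = $11,351.
$11,351 ≤ $23,354, so the limit doesn't bind; insurer pays $11,351.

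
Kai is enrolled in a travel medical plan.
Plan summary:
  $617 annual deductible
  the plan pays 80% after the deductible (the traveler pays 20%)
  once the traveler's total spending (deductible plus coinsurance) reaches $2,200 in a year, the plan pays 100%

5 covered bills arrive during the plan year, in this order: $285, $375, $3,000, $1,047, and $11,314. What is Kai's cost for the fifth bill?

Bill 1, $285: all of it applies to the deductible. Cost to traveler: $285. OOP to date $285.
Bill 2, $375: $332 finishes the deductible; $43 goes to coinsurance; 20% of $43 = $8.60. Cost to traveler: $340.60. OOP to date $625.60.
Bill 3, $3,000: deductible already satisfied, so traveler's share is 20% × $3,000 = $600. Traveler pays $600; OOP now $1,225.60.
Bill 4, $1,047: deductible already satisfied, so traveler's share is 20% × $1,047 = $209.40. Traveler pays $209.40; OOP now $1,435.
Bill 5, $11,314: deductible already satisfied, so traveler's share is 20% × $11,314 = $2,262.80. OOP would hit $3,697.80 > $2,200, so the cap limits the traveler to $2,200 − $1,435 = $765.

$765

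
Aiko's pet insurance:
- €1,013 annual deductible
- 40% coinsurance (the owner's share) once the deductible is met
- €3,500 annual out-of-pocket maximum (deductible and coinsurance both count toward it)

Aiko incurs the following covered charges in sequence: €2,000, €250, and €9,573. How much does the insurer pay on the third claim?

€7,580.80

Bill 1, €2,000: €1,013 to deductible, leaving €987; owner's 40% is €394.80. Owner owes €1,407.80 (running OOP €1,407.80). Insurer: €2,000 − €1,407.80 = €592.20.
Bill 2, €250: 40% coinsurance on €250 = €100. Owner pays €100; OOP now €1,507.80. Insurer: €250 − €100 = €150.
Bill 3, €9,573: deductible met; 40% of €9,573 = €3,829.20. That would push OOP to €5,337, over the €3,500 cap, so owner pays €3,500 − €1,507.80 = €1,992.20. Plan pays €9,573 − €1,992.20 = €7,580.80.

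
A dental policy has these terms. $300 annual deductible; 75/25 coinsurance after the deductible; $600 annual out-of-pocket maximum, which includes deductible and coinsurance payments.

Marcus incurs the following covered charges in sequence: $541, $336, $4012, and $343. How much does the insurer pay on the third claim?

Bill 1, $541: $300 to deductible, leaving $241; 25% of $241 = $60.25. Cost to patient: $360.25. OOP to date $360.25. Plan pays $541 − $360.25 = $180.75.
Bill 2, $336: deductible already satisfied, so patient's share is 25% × $336 = $84. Patient owes $84 (running OOP $444.25). Plan pays $336 − $84 = $252.
Bill 3, $4012: 25% coinsurance on $4012 = $1003. OOP would hit $1447.25 > $600, so the cap limits the patient to $600 − $444.25 = $155.75. Insurer: $4012 − $155.75 = $3856.25.

$3856.25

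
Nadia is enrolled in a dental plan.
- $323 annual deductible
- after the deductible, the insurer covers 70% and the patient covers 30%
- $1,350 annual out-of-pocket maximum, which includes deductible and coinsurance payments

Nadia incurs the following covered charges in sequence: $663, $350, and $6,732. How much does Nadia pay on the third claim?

$820

Claim 1 — $663: $323 to deductible, leaving $340; coinsurance $340 × 30% = $102. Patient owes $425 (running OOP $425).
Claim 2 — $350: deductible met; 30% of $350 = $105. Cost to patient: $105. OOP to date $530.
Claim 3 — $6,732: 30% coinsurance on $6,732 = $2,019.60. OOP would hit $2,549.60 > $1,350, so the cap limits the patient to $1,350 − $530 = $820.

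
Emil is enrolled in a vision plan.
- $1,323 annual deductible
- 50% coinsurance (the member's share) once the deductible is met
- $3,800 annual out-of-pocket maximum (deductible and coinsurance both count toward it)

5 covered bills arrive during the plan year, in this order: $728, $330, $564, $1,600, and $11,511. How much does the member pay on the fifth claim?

Claim 1 — $728: fully absorbed by the deductible. Cost to member: $728. OOP to date $728.
Claim 2 — $330: entire amount goes to the deductible. Member pays $330; OOP now $1,058.
Claim 3 — $564: deductible takes $265, $299 remains; 50% of $299 = $149.50. Member pays $414.50; OOP now $1,472.50.
Claim 4 — $1,600: deductible already satisfied, so member's share is 50% × $1,600 = $800. Member owes $800 (running OOP $2,272.50).
Claim 5 — $11,511: deductible already satisfied, so member's share is 50% × $11,511 = $5,755.50. OOP would hit $8,028 > $3,800, so the cap limits the member to $3,800 − $2,272.50 = $1,527.50.

$1,527.50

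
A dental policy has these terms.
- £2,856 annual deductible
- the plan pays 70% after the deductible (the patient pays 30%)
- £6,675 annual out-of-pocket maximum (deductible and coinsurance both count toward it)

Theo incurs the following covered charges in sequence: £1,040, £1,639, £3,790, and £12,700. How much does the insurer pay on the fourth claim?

Claim 1 — £1,040: all of it applies to the deductible. Patient owes £1,040 (running OOP £1,040). Plan pays £1,040 − £1,040 = £0.
Claim 2 — £1,639: fully absorbed by the deductible. Patient pays £1,639; OOP now £2,679. Plan pays £1,639 − £1,639 = £0.
Claim 3 — £3,790: £177 to deductible, leaving £3,613; patient's 30% is £1,083.90. Cost to patient: £1,260.90. OOP to date £3,939.90. Insurer: £3,790 − £1,260.90 = £2,529.10.
Claim 4 — £12,700: deductible met; 30% of £12,700 = £3,810. That would push OOP to £7,749.90, over the £6,675 cap, so patient pays £6,675 − £3,939.90 = £2,735.10. Insurer: £12,700 − £2,735.10 = £9,964.90.

£9,964.90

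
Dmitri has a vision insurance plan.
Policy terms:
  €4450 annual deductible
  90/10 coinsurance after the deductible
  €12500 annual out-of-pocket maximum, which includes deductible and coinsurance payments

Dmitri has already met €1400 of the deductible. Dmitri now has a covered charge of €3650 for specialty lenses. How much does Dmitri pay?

€3110

Remaining deductible: €4450 − €1400 = €3050.
That leaves €3650 − €3050 = €600 for coinsurance.
Coinsurance: €600 × 10% = €60.
So the member owes €3050 + €60 = €3110 before any cap.
Total out-of-pocket so far would be €1400 + €3110 = €4510, below the €12500 cap — no reduction.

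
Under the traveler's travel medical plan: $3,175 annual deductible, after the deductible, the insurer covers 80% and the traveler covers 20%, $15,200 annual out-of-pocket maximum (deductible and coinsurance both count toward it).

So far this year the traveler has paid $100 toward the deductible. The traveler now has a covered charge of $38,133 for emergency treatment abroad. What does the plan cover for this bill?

Remaining deductible: $3,175 − $100 = $3,075.
After the $3,075 deductible portion, $38,133 − $3,075 = $35,058 is subject to coinsurance.
20% of $35,058 = $7,011.60 falls to the traveler.
Traveler responsibility before any cap: $3,075 + $7,011.60 = $10,086.60.
Year-to-date out-of-pocket becomes $100 + $10,086.60 = $10,186.60, still under the $15,200 maximum, so no cap applies.
The insurer covers the remainder: $38,133 − $10,086.60 = $28,046.40.

$28,046.40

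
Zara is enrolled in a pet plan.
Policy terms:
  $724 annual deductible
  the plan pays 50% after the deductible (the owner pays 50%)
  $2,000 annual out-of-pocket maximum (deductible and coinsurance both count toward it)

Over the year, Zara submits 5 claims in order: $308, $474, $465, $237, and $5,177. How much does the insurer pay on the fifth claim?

$4,281

Claim 1 ($308): fully absorbed by the deductible. Owner owes $308 (running OOP $308). Insurer: $308 − $308 = $0.
Claim 2 ($474): deductible takes $416, $58 remains; owner's 50% is $29. Cost to owner: $445. OOP to date $753. Insurer: $474 − $445 = $29.
Claim 3 ($465): deductible already satisfied, so owner's share is 50% × $465 = $232.50. Cost to owner: $232.50. OOP to date $985.50. Insurer: $465 − $232.50 = $232.50.
Claim 4 ($237): deductible met; 50% of $237 = $118.50. Owner owes $118.50 (running OOP $1,104). Plan pays $237 − $118.50 = $118.50.
Claim 5 ($5,177): deductible already satisfied, so owner's share is 50% × $5,177 = $2,588.50. That would push OOP to $3,692.50, over the $2,000 cap, so owner pays $2,000 − $1,104 = $896. Insurer: $5,177 − $896 = $4,281.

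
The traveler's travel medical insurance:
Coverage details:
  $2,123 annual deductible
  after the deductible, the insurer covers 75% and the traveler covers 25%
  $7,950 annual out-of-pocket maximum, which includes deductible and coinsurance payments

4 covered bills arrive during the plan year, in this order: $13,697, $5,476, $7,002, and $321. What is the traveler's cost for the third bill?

Claim 1 — $13,697: $2,123 finishes the deductible; $11,574 goes to coinsurance; 25% of $11,574 = $2,893.50. Traveler pays $5,016.50; OOP now $5,016.50.
Claim 2 — $5,476: deductible already satisfied, so traveler's share is 25% × $5,476 = $1,369. Traveler owes $1,369 (running OOP $6,385.50).
Claim 3 — $7,002: deductible already satisfied, so traveler's share is 25% × $7,002 = $1,750.50. Adding that to $6,385.50 gives $8,136, past the $7,950 cap; traveler pays only $7,950 − $6,385.50 = $1,564.50.

$1,564.50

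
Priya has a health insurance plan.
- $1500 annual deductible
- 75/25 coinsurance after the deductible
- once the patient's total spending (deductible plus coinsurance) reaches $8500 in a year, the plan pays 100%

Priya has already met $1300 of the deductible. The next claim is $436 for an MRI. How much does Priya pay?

$1300 of the $1500 deductible is already met, leaving $200.
That leaves $436 − $200 = $236 for coinsurance.
25% of $236 = $59 falls to the patient.
So the patient owes $200 + $59 = $259 before any cap.
Total out-of-pocket so far would be $1300 + $259 = $1559, below the $8500 cap — no reduction.

$259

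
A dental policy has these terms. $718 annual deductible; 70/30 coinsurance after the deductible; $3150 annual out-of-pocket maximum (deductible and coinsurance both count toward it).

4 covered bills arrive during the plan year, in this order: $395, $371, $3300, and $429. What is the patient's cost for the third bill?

$990

Claim 1 ($395): fully absorbed by the deductible. Patient owes $395 (running OOP $395).
Claim 2 ($371): $323 finishes the deductible; $48 goes to coinsurance; 30% of $48 = $14.40. Patient owes $337.40 (running OOP $732.40).
Claim 3 ($3300): deductible already satisfied, so patient's share is 30% × $3300 = $990. Patient owes $990 (running OOP $1722.40).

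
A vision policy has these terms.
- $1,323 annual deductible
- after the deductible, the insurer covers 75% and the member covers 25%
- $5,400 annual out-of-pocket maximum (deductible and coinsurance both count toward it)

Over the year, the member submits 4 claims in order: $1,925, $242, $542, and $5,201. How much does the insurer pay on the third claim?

Bill 1, $1,925: $1,323 finishes the deductible; $602 goes to coinsurance; coinsurance $602 × 25% = $150.50. Cost to member: $1,473.50. OOP to date $1,473.50. Insurer: $1,925 − $1,473.50 = $451.50.
Bill 2, $242: deductible already satisfied, so member's share is 25% × $242 = $60.50. Member owes $60.50 (running OOP $1,534). Plan pays $242 − $60.50 = $181.50.
Bill 3, $542: deductible already satisfied, so member's share is 25% × $542 = $135.50. Member owes $135.50 (running OOP $1,669.50). Insurer: $542 − $135.50 = $406.50.

$406.50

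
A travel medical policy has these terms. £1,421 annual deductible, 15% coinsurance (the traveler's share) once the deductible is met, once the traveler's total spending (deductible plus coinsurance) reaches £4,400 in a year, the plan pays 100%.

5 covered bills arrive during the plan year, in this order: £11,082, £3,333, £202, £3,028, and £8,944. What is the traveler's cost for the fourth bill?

£454.20

Claim 1 — £11,082: £1,421 finishes the deductible; £9,661 goes to coinsurance; coinsurance £9,661 × 15% = £1,449.15. Traveler owes £2,870.15 (running OOP £2,870.15).
Claim 2 — £3,333: deductible already satisfied, so traveler's share is 15% × £3,333 = £499.95. Traveler pays £499.95; OOP now £3,370.10.
Claim 3 — £202: deductible already satisfied, so traveler's share is 15% × £202 = £30.30. Traveler owes £30.30 (running OOP £3,400.40).
Claim 4 — £3,028: 15% coinsurance on £3,028 = £454.20. Traveler owes £454.20 (running OOP £3,854.60).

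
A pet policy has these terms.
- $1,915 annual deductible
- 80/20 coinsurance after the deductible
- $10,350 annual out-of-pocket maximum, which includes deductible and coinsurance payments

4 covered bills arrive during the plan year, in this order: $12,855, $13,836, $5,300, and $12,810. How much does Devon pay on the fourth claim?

Claim 1 ($12,855): deductible takes $1,915, $10,940 remains; coinsurance $10,940 × 20% = $2,188. Owner owes $4,103 (running OOP $4,103).
Claim 2 ($13,836): 20% coinsurance on $13,836 = $2,767.20. Owner pays $2,767.20; OOP now $6,870.20.
Claim 3 ($5,300): deductible already satisfied, so owner's share is 20% × $5,300 = $1,060. Cost to owner: $1,060. OOP to date $7,930.20.
Claim 4 ($12,810): deductible already satisfied, so owner's share is 20% × $12,810 = $2,562. That would push OOP to $10,492.20, over the $10,350 cap, so owner pays $10,350 − $7,930.20 = $2,419.80.

$2,419.80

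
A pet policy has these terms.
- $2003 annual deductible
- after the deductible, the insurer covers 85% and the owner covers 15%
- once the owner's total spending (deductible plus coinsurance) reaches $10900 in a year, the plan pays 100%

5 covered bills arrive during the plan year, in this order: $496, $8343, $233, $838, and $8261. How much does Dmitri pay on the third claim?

Claim 1 — $496: all of it applies to the deductible. Cost to owner: $496. OOP to date $496.
Claim 2 — $8343: $1507 finishes the deductible; $6836 goes to coinsurance; coinsurance $6836 × 15% = $1025.40. Owner owes $2532.40 (running OOP $3028.40).
Claim 3 — $233: 15% coinsurance on $233 = $34.95. Owner pays $34.95; OOP now $3063.35.

$34.95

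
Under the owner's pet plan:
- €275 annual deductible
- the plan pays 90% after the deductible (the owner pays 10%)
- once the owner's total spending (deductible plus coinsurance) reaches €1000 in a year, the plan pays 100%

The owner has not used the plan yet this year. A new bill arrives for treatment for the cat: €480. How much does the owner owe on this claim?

€295.50

Deductible not yet touched, so the first €275 of the bill goes to the deductible.
That leaves €480 − €275 = €205 for coinsurance.
10% of €205 = €20.50 falls to the owner.
That puts the owner's cost at €275 + €20.50 = €295.50 before any cap.
Total out-of-pocket so far would be €0 + €295.50 = €295.50, below the €1000 cap — no reduction.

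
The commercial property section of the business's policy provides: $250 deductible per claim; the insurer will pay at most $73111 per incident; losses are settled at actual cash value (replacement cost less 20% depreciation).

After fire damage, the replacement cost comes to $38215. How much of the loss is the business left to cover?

$7893

At 20% depreciation, ACV = $38215 − $7643 = $30572.
Subtract the deductible: $30572 − $250 = $30322.
That's under the $73111 cap, so the insurer reimburses the full $30322.
Out of pocket: $38215 − $30322 = $7893.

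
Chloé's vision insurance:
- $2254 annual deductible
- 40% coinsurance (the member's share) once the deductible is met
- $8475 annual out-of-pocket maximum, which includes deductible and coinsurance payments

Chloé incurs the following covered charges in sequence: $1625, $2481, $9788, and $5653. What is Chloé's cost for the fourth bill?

$1565

Bill 1, $1625: entire amount goes to the deductible. Member pays $1625; OOP now $1625.
Bill 2, $2481: $629 to deductible, leaving $1852; coinsurance $1852 × 40% = $740.80. Member owes $1369.80 (running OOP $2994.80).
Bill 3, $9788: 40% coinsurance on $9788 = $3915.20. Member pays $3915.20; OOP now $6910.
Bill 4, $5653: deductible already satisfied, so member's share is 40% × $5653 = $2261.20. OOP would hit $9171.20 > $8475, so the cap limits the member to $8475 − $6910 = $1565.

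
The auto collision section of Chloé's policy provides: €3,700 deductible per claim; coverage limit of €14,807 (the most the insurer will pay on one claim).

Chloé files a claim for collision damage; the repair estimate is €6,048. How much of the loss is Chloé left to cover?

€3,700

Subtract the deductible: €6,048 − €3,700 = €2,348.
€2,348 ≤ €14,807, so the limit doesn't bind; insurer pays €2,348.
The driver bears the rest of the original loss: €6,048 − €2,348 = €3,700.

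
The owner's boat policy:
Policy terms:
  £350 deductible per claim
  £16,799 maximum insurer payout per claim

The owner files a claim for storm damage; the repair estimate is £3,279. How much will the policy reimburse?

Less the £350 deductible: £3,279 − £350 = £2,929.
That's under the £16,799 cap, so the insurer reimburses the full £2,929.

£2,929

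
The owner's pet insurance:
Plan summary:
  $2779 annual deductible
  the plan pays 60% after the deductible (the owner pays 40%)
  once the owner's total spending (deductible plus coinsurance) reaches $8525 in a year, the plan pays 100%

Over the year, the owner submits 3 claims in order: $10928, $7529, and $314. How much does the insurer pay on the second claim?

Claim 1 ($10928): $2779 finishes the deductible; $8149 goes to coinsurance; owner's 40% is $3259.60. Owner pays $6038.60; OOP now $6038.60. Insurer: $10928 − $6038.60 = $4889.40.
Claim 2 ($7529): 40% coinsurance on $7529 = $3011.60. That would push OOP to $9050.20, over the $8525 cap, so owner pays $8525 − $6038.60 = $2486.40. Insurer: $7529 − $2486.40 = $5042.60.

$5042.60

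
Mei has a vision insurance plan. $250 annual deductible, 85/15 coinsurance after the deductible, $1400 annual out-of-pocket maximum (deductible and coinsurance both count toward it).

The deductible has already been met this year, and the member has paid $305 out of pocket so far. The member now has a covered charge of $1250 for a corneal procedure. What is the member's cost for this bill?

$187.50

With the deductible met, the entire $1250 is subject to coinsurance.
Coinsurance: $1250 × 15% = $187.50.
Total out-of-pocket so far would be $305 + $187.50 = $492.50, below the $1400 cap — no reduction.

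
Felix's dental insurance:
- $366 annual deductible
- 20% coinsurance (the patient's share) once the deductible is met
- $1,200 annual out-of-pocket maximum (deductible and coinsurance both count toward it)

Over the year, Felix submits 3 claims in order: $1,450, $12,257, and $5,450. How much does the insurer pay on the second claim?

$11,639.80

Bill 1, $1,450: deductible takes $366, $1,084 remains; coinsurance $1,084 × 20% = $216.80. Patient owes $582.80 (running OOP $582.80). Plan pays $1,450 − $582.80 = $867.20.
Bill 2, $12,257: 20% coinsurance on $12,257 = $2,451.40. That would push OOP to $3,034.20, over the $1,200 cap, so patient pays $1,200 − $582.80 = $617.20. Plan pays $12,257 − $617.20 = $11,639.80.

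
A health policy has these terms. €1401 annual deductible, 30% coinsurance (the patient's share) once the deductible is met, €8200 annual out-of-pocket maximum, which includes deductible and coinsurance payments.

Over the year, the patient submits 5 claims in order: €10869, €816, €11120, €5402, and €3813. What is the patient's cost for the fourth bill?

€377.80

#1 (€10869): €1401 to deductible, leaving €9468; patient's 30% is €2840.40. Patient pays €4241.40; OOP now €4241.40.
#2 (€816): deductible met; 30% of €816 = €244.80. Cost to patient: €244.80. OOP to date €4486.20.
#3 (€11120): 30% coinsurance on €11120 = €3336. Patient owes €3336 (running OOP €7822.20).
#4 (€5402): deductible already satisfied, so patient's share is 30% × €5402 = €1620.60. That would push OOP to €9442.80, over the €8200 cap, so patient pays €8200 − €7822.20 = €377.80.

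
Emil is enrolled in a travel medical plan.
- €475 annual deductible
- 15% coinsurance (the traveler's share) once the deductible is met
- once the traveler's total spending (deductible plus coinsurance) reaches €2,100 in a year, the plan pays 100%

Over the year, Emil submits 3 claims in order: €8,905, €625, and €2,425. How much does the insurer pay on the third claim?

€2,158.25

#1 (€8,905): €475 finishes the deductible; €8,430 goes to coinsurance; 15% of €8,430 = €1,264.50. Traveler pays €1,739.50; OOP now €1,739.50. Plan pays €8,905 − €1,739.50 = €7,165.50.
#2 (€625): 15% coinsurance on €625 = €93.75. Traveler pays €93.75; OOP now €1,833.25. Plan pays €625 − €93.75 = €531.25.
#3 (€2,425): deductible already satisfied, so traveler's share is 15% × €2,425 = €363.75. That would push OOP to €2,197, over the €2,100 cap, so traveler pays €2,100 − €1,833.25 = €266.75. Plan pays €2,425 − €266.75 = €2,158.25.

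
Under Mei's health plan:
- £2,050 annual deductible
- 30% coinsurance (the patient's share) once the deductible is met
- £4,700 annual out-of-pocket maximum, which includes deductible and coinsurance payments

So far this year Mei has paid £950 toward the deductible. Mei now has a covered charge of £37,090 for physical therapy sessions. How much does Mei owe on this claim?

£3,750

Deductible still to meet: £2,050 − £950 = £1,100.
After the £1,100 deductible portion, £37,090 − £1,100 = £35,990 is subject to coinsurance.
Patient's 30% share of £35,990 is £10,797.
Patient responsibility before any cap: £1,100 + £10,797 = £11,897.
Year-to-date out-of-pocket would reach £950 + £11,897 = £12,847, above the £4,700 maximum, so the patient pays only £4,700 − £950 = £3,750.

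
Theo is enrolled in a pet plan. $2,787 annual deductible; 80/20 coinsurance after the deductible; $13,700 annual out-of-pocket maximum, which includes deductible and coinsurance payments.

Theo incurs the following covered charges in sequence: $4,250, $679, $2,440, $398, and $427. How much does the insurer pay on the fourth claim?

$318.40

Claim 1 — $4,250: deductible takes $2,787, $1,463 remains; coinsurance $1,463 × 20% = $292.60. Owner owes $3,079.60 (running OOP $3,079.60). Insurer: $4,250 − $3,079.60 = $1,170.40.
Claim 2 — $679: 20% coinsurance on $679 = $135.80. Cost to owner: $135.80. OOP to date $3,215.40. Plan pays $679 − $135.80 = $543.20.
Claim 3 — $2,440: 20% coinsurance on $2,440 = $488. Owner owes $488 (running OOP $3,703.40). Insurer: $2,440 − $488 = $1,952.
Claim 4 — $398: 20% coinsurance on $398 = $79.60. Cost to owner: $79.60. OOP to date $3,783. Plan pays $398 − $79.60 = $318.40.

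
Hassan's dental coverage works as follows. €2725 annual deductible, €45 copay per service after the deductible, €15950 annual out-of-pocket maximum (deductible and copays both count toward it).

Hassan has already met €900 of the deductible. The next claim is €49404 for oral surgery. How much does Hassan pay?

Remaining deductible: €2725 − €900 = €1825.
That leaves €49404 − €1825 = €47579 for the copay.
Copay on this service: €45.
So the patient owes €1825 + €45 = €1870 before any cap.
Cumulative spending €900 + €1870 = €2770 stays under the €15950 maximum.

€1870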